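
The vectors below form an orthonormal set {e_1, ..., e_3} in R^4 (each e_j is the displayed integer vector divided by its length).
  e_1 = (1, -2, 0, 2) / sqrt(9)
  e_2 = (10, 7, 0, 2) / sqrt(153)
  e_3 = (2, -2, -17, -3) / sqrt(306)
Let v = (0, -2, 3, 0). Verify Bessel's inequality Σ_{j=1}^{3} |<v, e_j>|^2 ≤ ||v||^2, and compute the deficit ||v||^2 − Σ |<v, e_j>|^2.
Σ |<v, e_j>|^2 = 185/18; ||v||^2 = 13; deficit = 49/18

Write each e_j = u_j / sqrt(<u_j, u_j>) where u_j is the displayed integer vector. Then <v, e_j> = <v, u_j> / sqrt(<u_j, u_j>), so |<v, e_j>|^2 = <v, u_j>^2 / <u_j, u_j>.
Coefficients: <v, e_1> = 4/sqrt(9), <v, e_2> = -14/sqrt(153), <v, e_3> = -47/sqrt(306).
Square and sum: Σ |<v, e_j>|^2 = 185/18.
Compute ||v||^2 = v·v = 13.
Deficit = 13 − 185/18 = 49/18 ≥ 0, confirming Bessel's inequality. (The deficit equals ||v − Σ <v,e_j> e_j||^2, the squared distance from v to span{e_j}.)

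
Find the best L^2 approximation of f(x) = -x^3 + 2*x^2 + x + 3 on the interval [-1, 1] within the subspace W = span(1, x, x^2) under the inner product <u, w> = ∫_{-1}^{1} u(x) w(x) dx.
g(x) = 2*x^2 + 2*x/5 + 3

The best approximation g ∈ W is the orthogonal projection of f onto W. Writing g = a_0 + a_1 x + a_2 x^2, the coefficients solve the normal equations G · a = b where
  G_{ij} = <φ_i, φ_j> and b_i = <f, φ_i>, with φ_0 = 1, φ_1 = x, φ_2 = x^2.
G =
  [2, 0, 2/3]
  [0, 2/3, 0]
  [2/3, 0, 2/5],
b = (22/3, 4/15, 14/5).
Solving gives a_0 = 3, a_1 = 2/5, a_2 = 2, so
  g(x) = 2*x^2 + 2*x/5 + 3.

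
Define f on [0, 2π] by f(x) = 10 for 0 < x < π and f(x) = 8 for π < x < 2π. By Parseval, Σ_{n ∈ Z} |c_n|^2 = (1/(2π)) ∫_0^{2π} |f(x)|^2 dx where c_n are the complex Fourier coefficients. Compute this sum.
Σ |c_n|^2 = 82

Parseval equates the L^2 energy of f (normalised by 1/(2π)) with the ℓ^2 sum of its Fourier coefficients: (1/(2π)) ∫_0^{2π} |f|^2 = Σ |c_n|^2.
Compute the left side: (1/(2π)) [∫_0^π 10^2 dx + ∫_π^{2π} 8^2 dx] = (1/(2π)) · (100π + 64π) = (100 + 64)/2 = 82.
So Σ_{n ∈ Z} |c_n|^2 = 82.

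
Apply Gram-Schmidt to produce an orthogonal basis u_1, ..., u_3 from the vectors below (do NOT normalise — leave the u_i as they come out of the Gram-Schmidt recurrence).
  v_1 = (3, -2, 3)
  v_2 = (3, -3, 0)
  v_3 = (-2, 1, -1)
Orthogonal basis:
  u_1 = (3, -2, 3)
  u_2 = (21/22, -18/11, -45/22)
  u_3 = (-6/19, -6/19, 2/19)

Apply the Gram-Schmidt recurrence
  u_1 = v_1
  u_i = v_i − Σ_{j<i} ((v_i · u_j) / (u_j · u_j)) · u_j.

Step by step this gives:
  u_1 = (3, -2, 3)
  u_2 = (21/22, -18/11, -45/22)
  u_3 = (-6/19, -6/19, 2/19)

Orthogonality check:
  u_2 · u_1 = 0 (should be 0)
  u_3 · u_1 = 0 (should be 0)
  u_3 · u_2 = 0 (should be 0)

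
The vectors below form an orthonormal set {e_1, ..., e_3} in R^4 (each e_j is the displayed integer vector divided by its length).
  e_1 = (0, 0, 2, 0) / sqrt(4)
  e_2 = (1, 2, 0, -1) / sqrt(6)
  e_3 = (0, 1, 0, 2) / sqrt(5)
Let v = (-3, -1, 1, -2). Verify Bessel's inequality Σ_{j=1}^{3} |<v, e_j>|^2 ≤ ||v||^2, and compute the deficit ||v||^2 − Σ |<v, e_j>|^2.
Σ |<v, e_j>|^2 = 15/2; ||v||^2 = 15; deficit = 15/2

Write each e_j = u_j / sqrt(<u_j, u_j>) where u_j is the displayed integer vector. Then <v, e_j> = <v, u_j> / sqrt(<u_j, u_j>), so |<v, e_j>|^2 = <v, u_j>^2 / <u_j, u_j>.
Coefficients: <v, e_1> = 2/sqrt(4), <v, e_2> = -3/sqrt(6), <v, e_3> = -5/sqrt(5).
Square and sum: Σ |<v, e_j>|^2 = 15/2.
Compute ||v||^2 = v·v = 15.
Deficit = 15 − 15/2 = 15/2 ≥ 0, confirming Bessel's inequality. (The deficit equals ||v − Σ <v,e_j> e_j||^2, the squared distance from v to span{e_j}.)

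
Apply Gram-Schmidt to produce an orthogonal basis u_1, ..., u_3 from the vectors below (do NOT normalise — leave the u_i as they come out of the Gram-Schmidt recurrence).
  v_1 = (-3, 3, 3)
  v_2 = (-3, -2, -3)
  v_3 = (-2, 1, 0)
Orthogonal basis:
  u_1 = (-3, 3, 3)
  u_2 = (-11/3, -4/3, -7/3)
  u_3 = (2/31, 12/31, -10/31)

Apply the Gram-Schmidt recurrence
  u_1 = v_1
  u_i = v_i − Σ_{j<i} ((v_i · u_j) / (u_j · u_j)) · u_j.

Step by step this gives:
  u_1 = (-3, 3, 3)
  u_2 = (-11/3, -4/3, -7/3)
  u_3 = (2/31, 12/31, -10/31)

Orthogonality check:
  u_2 · u_1 = 0 (should be 0)
  u_3 · u_1 = 0 (should be 0)
  u_3 · u_2 = 0 (should be 0)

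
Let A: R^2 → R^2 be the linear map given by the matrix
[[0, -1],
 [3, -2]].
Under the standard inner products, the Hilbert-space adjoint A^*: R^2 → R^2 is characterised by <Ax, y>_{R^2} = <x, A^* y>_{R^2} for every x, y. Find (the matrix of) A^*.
A^* = A^T =
[[0, 3],
 [-1, -2]]

For real matrices with standard dot products, the defining identity <Ax, y> = <x, A^* y> gives (Ax)^T y = x^T (A^*) y, i.e. x^T A^T y = x^T (A^*) y. Since this holds for all x, y, we must have A^* = A^T. Therefore
A^* =
[[0, 3],
 [-1, -2]].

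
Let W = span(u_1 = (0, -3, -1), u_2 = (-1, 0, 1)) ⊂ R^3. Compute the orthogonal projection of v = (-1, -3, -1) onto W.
proj_W(v) = (-10/19, -60/19, -10/19)

Set up U = [u_1 | ... | u_2] ∈ R^(3×2). The projector onto W = col(U) is P = U (U^T U)^(-1) U^T.
Compute U^T U =
  [10, -1]
  [-1, 2],
and U^T v = (10, 0).
Solve U^T U · c = U^T v for the coefficients: c = (20/19, 10/19). The projection is proj_W(v) = U c.
Check: (v - proj_W(v)) · u_1 = 0  (should be 0).
Check: (v - proj_W(v)) · u_2 = 0  (should be 0).
Result: proj_W(v) = (-10/19, -60/19, -10/19).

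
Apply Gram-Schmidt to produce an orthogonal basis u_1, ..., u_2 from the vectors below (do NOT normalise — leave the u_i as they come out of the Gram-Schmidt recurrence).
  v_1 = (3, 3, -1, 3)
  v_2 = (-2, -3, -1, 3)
Orthogonal basis:
  u_1 = (3, 3, -1, 3)
  u_2 = (-41/28, -69/28, -33/28, 99/28)

Apply the Gram-Schmidt recurrence
  u_1 = v_1
  u_i = v_i − Σ_{j<i} ((v_i · u_j) / (u_j · u_j)) · u_j.

Step by step this gives:
  u_1 = (3, 3, -1, 3)
  u_2 = (-41/28, -69/28, -33/28, 99/28)

Orthogonality check:
  u_2 · u_1 = 0 (should be 0)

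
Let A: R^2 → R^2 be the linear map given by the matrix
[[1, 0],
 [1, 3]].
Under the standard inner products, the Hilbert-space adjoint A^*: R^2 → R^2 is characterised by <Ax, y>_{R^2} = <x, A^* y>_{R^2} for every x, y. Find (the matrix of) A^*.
A^* = A^T =
[[1, 1],
 [0, 3]]

For real matrices with standard dot products, the defining identity <Ax, y> = <x, A^* y> gives (Ax)^T y = x^T (A^*) y, i.e. x^T A^T y = x^T (A^*) y. Since this holds for all x, y, we must have A^* = A^T. Therefore
A^* =
[[1, 1],
 [0, 3]].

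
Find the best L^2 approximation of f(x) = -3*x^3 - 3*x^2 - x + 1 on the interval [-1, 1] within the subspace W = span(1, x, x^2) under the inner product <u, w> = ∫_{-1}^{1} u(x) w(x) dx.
g(x) = -3*x^2 - 14*x/5 + 1

The best approximation g ∈ W is the orthogonal projection of f onto W. Writing g = a_0 + a_1 x + a_2 x^2, the coefficients solve the normal equations G · a = b where
  G_{ij} = <φ_i, φ_j> and b_i = <f, φ_i>, with φ_0 = 1, φ_1 = x, φ_2 = x^2.
G =
  [2, 0, 2/3]
  [0, 2/3, 0]
  [2/3, 0, 2/5],
b = (0, -28/15, -8/15).
Solving gives a_0 = 1, a_1 = -14/5, a_2 = -3, so
  g(x) = -3*x^2 - 14*x/5 + 1.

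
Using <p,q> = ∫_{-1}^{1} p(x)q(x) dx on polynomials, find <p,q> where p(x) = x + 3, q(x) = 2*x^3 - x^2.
<p,q> = -6/5

Expand the product: p(x)·q(x) = 2*x^4 + 5*x^3 - 3*x^2.
∫_{-1}^{1} of each monomial x^k gives [2/(k+1) if k even, 0 if k odd]. Integrating term-by-term (or equivalently evaluating the antiderivative F(x) = 2*x^5/5 + 5*x^4/4 - x^3 at the endpoints):
  F(1) − F(−1) = 13/20 − (37/20) = -6/5.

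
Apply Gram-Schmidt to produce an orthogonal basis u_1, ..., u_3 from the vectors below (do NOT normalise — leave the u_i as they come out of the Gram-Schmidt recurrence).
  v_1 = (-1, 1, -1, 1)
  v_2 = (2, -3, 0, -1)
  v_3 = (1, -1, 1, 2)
Orthogonal basis:
  u_1 = (-1, 1, -1, 1)
  u_2 = (1/2, -3/2, -3/2, 1/2)
  u_3 = (3/5, -3/10, 6/5, 21/10)

Apply the Gram-Schmidt recurrence
  u_1 = v_1
  u_i = v_i − Σ_{j<i} ((v_i · u_j) / (u_j · u_j)) · u_j.

Step by step this gives:
  u_1 = (-1, 1, -1, 1)
  u_2 = (1/2, -3/2, -3/2, 1/2)
  u_3 = (3/5, -3/10, 6/5, 21/10)

Orthogonality check:
  u_2 · u_1 = 0 (should be 0)
  u_3 · u_1 = 0 (should be 0)
  u_3 · u_2 = 0 (should be 0)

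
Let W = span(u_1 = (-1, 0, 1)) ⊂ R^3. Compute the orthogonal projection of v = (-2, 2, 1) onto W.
proj_W(v) = (-3/2, 0, 3/2)

Set up U = [u_1 | ... | u_1] ∈ R^(3×1). The projector onto W = col(U) is P = U (U^T U)^(-1) U^T.
Compute U^T U =
  [2],
and U^T v = (3).
Solve U^T U · c = U^T v for the coefficients: c = (3/2). The projection is proj_W(v) = U c.
Check: (v - proj_W(v)) · u_1 = 0  (should be 0).
Result: proj_W(v) = (-3/2, 0, 3/2).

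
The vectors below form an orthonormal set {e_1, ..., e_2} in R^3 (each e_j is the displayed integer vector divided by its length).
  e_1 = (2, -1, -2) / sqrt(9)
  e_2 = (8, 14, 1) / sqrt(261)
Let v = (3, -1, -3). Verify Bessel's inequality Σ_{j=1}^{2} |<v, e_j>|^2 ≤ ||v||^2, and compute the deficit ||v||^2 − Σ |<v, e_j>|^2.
Σ |<v, e_j>|^2 = 550/29; ||v||^2 = 19; deficit = 1/29

Write each e_j = u_j / sqrt(<u_j, u_j>) where u_j is the displayed integer vector. Then <v, e_j> = <v, u_j> / sqrt(<u_j, u_j>), so |<v, e_j>|^2 = <v, u_j>^2 / <u_j, u_j>.
Coefficients: <v, e_1> = 13/sqrt(9), <v, e_2> = 7/sqrt(261).
Square and sum: Σ |<v, e_j>|^2 = 550/29.
Compute ||v||^2 = v·v = 19.
Deficit = 19 − 550/29 = 1/29 ≥ 0, confirming Bessel's inequality. (The deficit equals ||v − Σ <v,e_j> e_j||^2, the squared distance from v to span{e_j}.)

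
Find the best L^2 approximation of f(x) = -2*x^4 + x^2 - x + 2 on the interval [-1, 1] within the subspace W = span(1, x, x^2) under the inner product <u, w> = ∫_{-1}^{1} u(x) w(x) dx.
g(x) = -5*x^2/7 - x + 76/35

The best approximation g ∈ W is the orthogonal projection of f onto W. Writing g = a_0 + a_1 x + a_2 x^2, the coefficients solve the normal equations G · a = b where
  G_{ij} = <φ_i, φ_j> and b_i = <f, φ_i>, with φ_0 = 1, φ_1 = x, φ_2 = x^2.
G =
  [2, 0, 2/3]
  [0, 2/3, 0]
  [2/3, 0, 2/5],
b = (58/15, -2/3, 122/105).
Solving gives a_0 = 76/35, a_1 = -1, a_2 = -5/7, so
  g(x) = -5*x^2/7 - x + 76/35.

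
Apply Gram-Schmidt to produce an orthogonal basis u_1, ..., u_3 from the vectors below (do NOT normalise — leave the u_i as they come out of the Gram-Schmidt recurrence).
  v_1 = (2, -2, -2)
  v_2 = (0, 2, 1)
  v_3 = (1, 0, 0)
Orthogonal basis:
  u_1 = (2, -2, -2)
  u_2 = (1, 1, 0)
  u_3 = (1/6, -1/6, 1/3)

Apply the Gram-Schmidt recurrence
  u_1 = v_1
  u_i = v_i − Σ_{j<i} ((v_i · u_j) / (u_j · u_j)) · u_j.

Step by step this gives:
  u_1 = (2, -2, -2)
  u_2 = (1, 1, 0)
  u_3 = (1/6, -1/6, 1/3)

Orthogonality check:
  u_2 · u_1 = 0 (should be 0)
  u_3 · u_1 = 0 (should be 0)
  u_3 · u_2 = 0 (should be 0)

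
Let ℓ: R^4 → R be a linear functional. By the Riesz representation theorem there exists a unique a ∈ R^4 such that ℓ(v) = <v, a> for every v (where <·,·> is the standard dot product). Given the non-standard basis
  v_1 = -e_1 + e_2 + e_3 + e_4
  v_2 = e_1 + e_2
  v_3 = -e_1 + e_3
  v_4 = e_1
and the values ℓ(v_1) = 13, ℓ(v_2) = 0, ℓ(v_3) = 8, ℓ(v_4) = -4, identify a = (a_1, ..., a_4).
a = (-4, 4, 4, 1)

Write a = (a_1, ..., a_4) in the standard basis. For each basis vector v_i, ℓ(v_i) = <v_i, a> is a linear equation in the a_j's. Collect the n equations into a matrix system V a = ℓ, where row i of V is v_i (expressed in the standard basis). Since V is invertible (lower-triangular with 1s on the diagonal, up to permutation), solve by back-substitution:
  V =
[[-1, 1, 1, 1],
 [1, 1, 0, 0],
 [-1, 0, 1, 0],
 [1, 0, 0, 0]]
  V a = (13, 0, 8, -4)
Solving gives a = (-4, 4, 4, 1).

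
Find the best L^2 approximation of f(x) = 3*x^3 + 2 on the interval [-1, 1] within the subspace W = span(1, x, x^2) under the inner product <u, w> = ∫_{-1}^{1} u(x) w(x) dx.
g(x) = 9*x/5 + 2

The best approximation g ∈ W is the orthogonal projection of f onto W. Writing g = a_0 + a_1 x + a_2 x^2, the coefficients solve the normal equations G · a = b where
  G_{ij} = <φ_i, φ_j> and b_i = <f, φ_i>, with φ_0 = 1, φ_1 = x, φ_2 = x^2.
G =
  [2, 0, 2/3]
  [0, 2/3, 0]
  [2/3, 0, 2/5],
b = (4, 6/5, 4/3).
Solving gives a_0 = 2, a_1 = 9/5, a_2 = 0, so
  g(x) = 9*x/5 + 2.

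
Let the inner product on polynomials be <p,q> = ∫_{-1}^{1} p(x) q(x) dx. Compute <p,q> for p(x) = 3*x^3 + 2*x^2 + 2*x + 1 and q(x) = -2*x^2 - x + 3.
<p,q> = 68/15

Expand the product: p(x)·q(x) = -6*x^5 - 7*x^4 + 3*x^3 + 2*x^2 + 5*x + 3.
∫_{-1}^{1} of each monomial x^k gives [2/(k+1) if k even, 0 if k odd]. Integrating term-by-term (or equivalently evaluating the antiderivative F(x) = -x^6 - 7*x^5/5 + 3*x^4/4 + 2*x^3/3 + 5*x^2/2 + 3*x at the endpoints):
  F(1) − F(−1) = 271/60 − (-1/60) = 68/15.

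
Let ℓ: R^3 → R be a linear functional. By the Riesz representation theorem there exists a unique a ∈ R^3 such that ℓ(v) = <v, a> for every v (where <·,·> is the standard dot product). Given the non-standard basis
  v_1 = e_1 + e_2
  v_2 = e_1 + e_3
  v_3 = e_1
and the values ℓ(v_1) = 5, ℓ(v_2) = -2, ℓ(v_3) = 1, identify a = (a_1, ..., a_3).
a = (1, 4, -3)

Write a = (a_1, ..., a_3) in the standard basis. For each basis vector v_i, ℓ(v_i) = <v_i, a> is a linear equation in the a_j's. Collect the n equations into a matrix system V a = ℓ, where row i of V is v_i (expressed in the standard basis). Since V is invertible (lower-triangular with 1s on the diagonal, up to permutation), solve by back-substitution:
  V =
[[1, 1, 0],
 [1, 0, 1],
 [1, 0, 0]]
  V a = (5, -2, 1)
Solving gives a = (1, 4, -3).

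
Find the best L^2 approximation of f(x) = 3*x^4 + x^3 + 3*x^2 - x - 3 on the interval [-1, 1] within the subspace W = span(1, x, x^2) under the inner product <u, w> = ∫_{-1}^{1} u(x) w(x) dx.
g(x) = 39*x^2/7 - 2*x/5 - 114/35

The best approximation g ∈ W is the orthogonal projection of f onto W. Writing g = a_0 + a_1 x + a_2 x^2, the coefficients solve the normal equations G · a = b where
  G_{ij} = <φ_i, φ_j> and b_i = <f, φ_i>, with φ_0 = 1, φ_1 = x, φ_2 = x^2.
G =
  [2, 0, 2/3]
  [0, 2/3, 0]
  [2/3, 0, 2/5],
b = (-14/5, -4/15, 2/35).
Solving gives a_0 = -114/35, a_1 = -2/5, a_2 = 39/7, so
  g(x) = 39*x^2/7 - 2*x/5 - 114/35.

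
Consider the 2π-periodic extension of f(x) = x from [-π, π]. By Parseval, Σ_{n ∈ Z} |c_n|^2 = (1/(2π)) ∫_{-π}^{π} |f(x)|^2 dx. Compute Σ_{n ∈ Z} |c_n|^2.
Σ |c_n|^2 = π^2/3

Expand and integrate term by term over [-π, π]:
  ∫ (x)^2 dx = 1·(2π^3/3); ∫ 2·1·(0)·x dx = 0 (odd integrand); ∫ 0^2 dx = 0·2π.
So (1/(2π)) ∫_{-π}^{π} (x)^2 dx = 1π^2/3 + 0 = π^2/3.
Parseval ⇒ Σ |c_n|^2 = π^2/3.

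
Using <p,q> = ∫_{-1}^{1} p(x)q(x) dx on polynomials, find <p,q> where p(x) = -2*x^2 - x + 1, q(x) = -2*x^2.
<p,q> = 4/15

Expand the product: p(x)·q(x) = 4*x^4 + 2*x^3 - 2*x^2.
∫_{-1}^{1} of each monomial x^k gives [2/(k+1) if k even, 0 if k odd]. Integrating term-by-term (or equivalently evaluating the antiderivative F(x) = 4*x^5/5 + x^4/2 - 2*x^3/3 at the endpoints):
  F(1) − F(−1) = 19/30 − (11/30) = 4/15.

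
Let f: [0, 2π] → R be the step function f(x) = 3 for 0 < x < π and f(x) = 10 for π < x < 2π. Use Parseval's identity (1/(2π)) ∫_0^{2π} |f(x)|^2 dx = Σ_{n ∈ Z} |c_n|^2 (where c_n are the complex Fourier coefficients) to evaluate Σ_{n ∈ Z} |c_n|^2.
Σ |c_n|^2 = 109/2

Parseval equates the L^2 energy of f (normalised by 1/(2π)) with the ℓ^2 sum of its Fourier coefficients: (1/(2π)) ∫_0^{2π} |f|^2 = Σ |c_n|^2.
Compute the left side: (1/(2π)) [∫_0^π 3^2 dx + ∫_π^{2π} 10^2 dx] = (1/(2π)) · (9π + 100π) = (9 + 100)/2 = 109/2.
So Σ_{n ∈ Z} |c_n|^2 = 109/2.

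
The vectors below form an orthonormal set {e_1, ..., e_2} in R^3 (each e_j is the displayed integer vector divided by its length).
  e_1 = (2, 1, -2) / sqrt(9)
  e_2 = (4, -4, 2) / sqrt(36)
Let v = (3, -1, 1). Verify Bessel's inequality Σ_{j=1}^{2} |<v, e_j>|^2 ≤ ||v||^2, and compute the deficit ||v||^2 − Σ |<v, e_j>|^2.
Σ |<v, e_j>|^2 = 10; ||v||^2 = 11; deficit = 1

Write each e_j = u_j / sqrt(<u_j, u_j>) where u_j is the displayed integer vector. Then <v, e_j> = <v, u_j> / sqrt(<u_j, u_j>), so |<v, e_j>|^2 = <v, u_j>^2 / <u_j, u_j>.
Coefficients: <v, e_1> = 3/sqrt(9), <v, e_2> = 18/sqrt(36).
Square and sum: Σ |<v, e_j>|^2 = 10.
Compute ||v||^2 = v·v = 11.
Deficit = 11 − 10 = 1 ≥ 0, confirming Bessel's inequality. (The deficit equals ||v − Σ <v,e_j> e_j||^2, the squared distance from v to span{e_j}.)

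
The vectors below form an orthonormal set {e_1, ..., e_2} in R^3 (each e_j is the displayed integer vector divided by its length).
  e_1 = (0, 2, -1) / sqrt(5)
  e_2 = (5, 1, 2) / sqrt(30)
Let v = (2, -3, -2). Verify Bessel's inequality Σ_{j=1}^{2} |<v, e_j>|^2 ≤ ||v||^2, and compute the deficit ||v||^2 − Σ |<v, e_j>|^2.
Σ |<v, e_j>|^2 = 7/2; ||v||^2 = 17; deficit = 27/2

Write each e_j = u_j / sqrt(<u_j, u_j>) where u_j is the displayed integer vector. Then <v, e_j> = <v, u_j> / sqrt(<u_j, u_j>), so |<v, e_j>|^2 = <v, u_j>^2 / <u_j, u_j>.
Coefficients: <v, e_1> = -4/sqrt(5), <v, e_2> = 3/sqrt(30).
Square and sum: Σ |<v, e_j>|^2 = 7/2.
Compute ||v||^2 = v·v = 17.
Deficit = 17 − 7/2 = 27/2 ≥ 0, confirming Bessel's inequality. (The deficit equals ||v − Σ <v,e_j> e_j||^2, the squared distance from v to span{e_j}.)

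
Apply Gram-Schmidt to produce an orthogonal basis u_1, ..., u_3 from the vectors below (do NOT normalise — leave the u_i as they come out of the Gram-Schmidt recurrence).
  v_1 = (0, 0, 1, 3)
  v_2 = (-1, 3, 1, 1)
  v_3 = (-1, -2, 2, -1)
Orthogonal basis:
  u_1 = (0, 0, 1, 3)
  u_2 = (-1, 3, 3/5, -1/5)
  u_3 = (-35/26, -25/26, 30/13, -10/13)

Apply the Gram-Schmidt recurrence
  u_1 = v_1
  u_i = v_i − Σ_{j<i} ((v_i · u_j) / (u_j · u_j)) · u_j.

Step by step this gives:
  u_1 = (0, 0, 1, 3)
  u_2 = (-1, 3, 3/5, -1/5)
  u_3 = (-35/26, -25/26, 30/13, -10/13)

Orthogonality check:
  u_2 · u_1 = 0 (should be 0)
  u_3 · u_1 = 0 (should be 0)
  u_3 · u_2 = 0 (should be 0)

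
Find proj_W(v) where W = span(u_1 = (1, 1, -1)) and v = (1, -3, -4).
proj_W(v) = (2/3, 2/3, -2/3)

Set up U = [u_1 | ... | u_1] ∈ R^(3×1). The projector onto W = col(U) is P = U (U^T U)^(-1) U^T.
Compute U^T U =
  [3],
and U^T v = (2).
Solve U^T U · c = U^T v for the coefficients: c = (2/3). The projection is proj_W(v) = U c.
Check: (v - proj_W(v)) · u_1 = 0  (should be 0).
Result: proj_W(v) = (2/3, 2/3, -2/3).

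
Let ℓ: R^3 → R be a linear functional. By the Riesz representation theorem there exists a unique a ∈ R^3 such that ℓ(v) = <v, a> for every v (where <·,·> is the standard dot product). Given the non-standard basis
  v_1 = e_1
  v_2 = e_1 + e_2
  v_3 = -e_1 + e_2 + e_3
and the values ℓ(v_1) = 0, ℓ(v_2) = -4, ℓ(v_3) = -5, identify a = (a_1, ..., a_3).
a = (0, -4, -1)

Write a = (a_1, ..., a_3) in the standard basis. For each basis vector v_i, ℓ(v_i) = <v_i, a> is a linear equation in the a_j's. Collect the n equations into a matrix system V a = ℓ, where row i of V is v_i (expressed in the standard basis). Since V is invertible (lower-triangular with 1s on the diagonal, up to permutation), solve by back-substitution:
  V =
[[1, 0, 0],
 [1, 1, 0],
 [-1, 1, 1]]
  V a = (0, -4, -5)
Solving gives a = (0, -4, -1).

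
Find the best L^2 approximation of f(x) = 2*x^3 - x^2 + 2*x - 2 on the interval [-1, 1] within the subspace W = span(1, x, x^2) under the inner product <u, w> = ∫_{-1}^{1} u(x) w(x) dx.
g(x) = -x^2 + 16*x/5 - 2

The best approximation g ∈ W is the orthogonal projection of f onto W. Writing g = a_0 + a_1 x + a_2 x^2, the coefficients solve the normal equations G · a = b where
  G_{ij} = <φ_i, φ_j> and b_i = <f, φ_i>, with φ_0 = 1, φ_1 = x, φ_2 = x^2.
G =
  [2, 0, 2/3]
  [0, 2/3, 0]
  [2/3, 0, 2/5],
b = (-14/3, 32/15, -26/15).
Solving gives a_0 = -2, a_1 = 16/5, a_2 = -1, so
  g(x) = -x^2 + 16*x/5 - 2.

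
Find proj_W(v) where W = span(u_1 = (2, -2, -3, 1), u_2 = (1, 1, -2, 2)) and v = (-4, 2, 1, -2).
proj_W(v) = (-55/29, 51/29, 167/58, -61/58)

Set up U = [u_1 | ... | u_2] ∈ R^(4×2). The projector onto W = col(U) is P = U (U^T U)^(-1) U^T.
Compute U^T U =
  [18, 8]
  [8, 10],
and U^T v = (-17, -8).
Solve U^T U · c = U^T v for the coefficients: c = (-53/58, -2/29). The projection is proj_W(v) = U c.
Check: (v - proj_W(v)) · u_1 = 0  (should be 0).
Check: (v - proj_W(v)) · u_2 = 0  (should be 0).
Result: proj_W(v) = (-55/29, 51/29, 167/58, -61/58).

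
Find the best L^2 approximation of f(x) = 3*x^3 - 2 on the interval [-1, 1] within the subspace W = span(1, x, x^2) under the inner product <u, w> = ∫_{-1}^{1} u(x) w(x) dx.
g(x) = 9*x/5 - 2

The best approximation g ∈ W is the orthogonal projection of f onto W. Writing g = a_0 + a_1 x + a_2 x^2, the coefficients solve the normal equations G · a = b where
  G_{ij} = <φ_i, φ_j> and b_i = <f, φ_i>, with φ_0 = 1, φ_1 = x, φ_2 = x^2.
G =
  [2, 0, 2/3]
  [0, 2/3, 0]
  [2/3, 0, 2/5],
b = (-4, 6/5, -4/3).
Solving gives a_0 = -2, a_1 = 9/5, a_2 = 0, so
  g(x) = 9*x/5 - 2.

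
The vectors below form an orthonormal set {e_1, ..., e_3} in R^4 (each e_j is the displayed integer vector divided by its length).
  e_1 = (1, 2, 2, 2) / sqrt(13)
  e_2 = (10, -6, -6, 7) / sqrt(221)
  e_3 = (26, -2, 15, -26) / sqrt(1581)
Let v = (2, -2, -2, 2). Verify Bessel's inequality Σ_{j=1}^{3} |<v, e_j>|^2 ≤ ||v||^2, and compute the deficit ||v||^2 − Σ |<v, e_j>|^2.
Σ |<v, e_j>|^2 = 1484/93; ||v||^2 = 16; deficit = 4/93

Write each e_j = u_j / sqrt(<u_j, u_j>) where u_j is the displayed integer vector. Then <v, e_j> = <v, u_j> / sqrt(<u_j, u_j>), so |<v, e_j>|^2 = <v, u_j>^2 / <u_j, u_j>.
Coefficients: <v, e_1> = -2/sqrt(13), <v, e_2> = 58/sqrt(221), <v, e_3> = -26/sqrt(1581).
Square and sum: Σ |<v, e_j>|^2 = 1484/93.
Compute ||v||^2 = v·v = 16.
Deficit = 16 − 1484/93 = 4/93 ≥ 0, confirming Bessel's inequality. (The deficit equals ||v − Σ <v,e_j> e_j||^2, the squared distance from v to span{e_j}.)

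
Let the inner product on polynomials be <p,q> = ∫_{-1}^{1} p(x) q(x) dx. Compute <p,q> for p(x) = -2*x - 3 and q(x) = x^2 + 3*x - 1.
<p,q> = 0

Expand the product: p(x)·q(x) = -2*x^3 - 9*x^2 - 7*x + 3.
∫_{-1}^{1} of each monomial x^k gives [2/(k+1) if k even, 0 if k odd]. Integrating term-by-term (or equivalently evaluating the antiderivative F(x) = -x^4/2 - 3*x^3 - 7*x^2/2 + 3*x at the endpoints):
  F(1) − F(−1) = -4 − (-4) = 0.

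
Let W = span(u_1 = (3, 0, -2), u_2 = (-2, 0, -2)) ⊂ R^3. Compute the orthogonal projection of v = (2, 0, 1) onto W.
proj_W(v) = (2, 0, 1)

Set up U = [u_1 | ... | u_2] ∈ R^(3×2). The projector onto W = col(U) is P = U (U^T U)^(-1) U^T.
Compute U^T U =
  [13, -2]
  [-2, 8],
and U^T v = (4, -6).
Solve U^T U · c = U^T v for the coefficients: c = (1/5, -7/10). The projection is proj_W(v) = U c.
Check: (v - proj_W(v)) · u_1 = 0  (should be 0).
Check: (v - proj_W(v)) · u_2 = 0  (should be 0).
Result: proj_W(v) = (2, 0, 1).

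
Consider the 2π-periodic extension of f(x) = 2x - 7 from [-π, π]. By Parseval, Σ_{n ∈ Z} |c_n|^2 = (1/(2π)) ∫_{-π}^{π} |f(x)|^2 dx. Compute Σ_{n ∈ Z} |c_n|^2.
Σ |c_n|^2 = 4π^2/3 + 49

Expand and integrate term by term over [-π, π]:
  ∫ (2x)^2 dx = 4·(2π^3/3); ∫ 2·2·(-7)·x dx = 0 (odd integrand); ∫ (-7)^2 dx = 49·2π.
So (1/(2π)) ∫_{-π}^{π} (2x - 7)^2 dx = 4π^2/3 + 49 = 4π^2/3 + 49.
Parseval ⇒ Σ |c_n|^2 = 4π^2/3 + 49.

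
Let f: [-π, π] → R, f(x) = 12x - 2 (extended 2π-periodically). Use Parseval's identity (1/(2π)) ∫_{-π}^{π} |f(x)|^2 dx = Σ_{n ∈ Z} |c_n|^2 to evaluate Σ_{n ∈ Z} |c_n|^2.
Σ |c_n|^2 = 48π^2 + 4

Expand and integrate term by term over [-π, π]:
  ∫ (12x)^2 dx = 144·(2π^3/3); ∫ 2·12·(-2)·x dx = 0 (odd integrand); ∫ (-2)^2 dx = 4·2π.
So (1/(2π)) ∫_{-π}^{π} (12x - 2)^2 dx = 144π^2/3 + 4 = 48π^2 + 4.
Parseval ⇒ Σ |c_n|^2 = 48π^2 + 4.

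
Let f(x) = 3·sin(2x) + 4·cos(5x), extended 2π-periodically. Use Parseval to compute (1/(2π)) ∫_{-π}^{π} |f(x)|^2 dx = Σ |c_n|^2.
Σ |c_n|^2 = 25/2

Expand |f|^2 and use orthogonality of {sin(nx), cos(mx)} on [-π, π]:
  ∫_{-π}^{π} sin(nx)^2 dx = π, ∫ cos(mx)^2 dx = π, and cross terms integrate to 0.
So ∫_{-π}^{π} f(x)^2 dx = 3^2 · π + 4^2 · π = (9 + 16)π.
Divide by 2π: (9 + 16)/2 = 25/2.
By Parseval, this equals Σ |c_n|^2.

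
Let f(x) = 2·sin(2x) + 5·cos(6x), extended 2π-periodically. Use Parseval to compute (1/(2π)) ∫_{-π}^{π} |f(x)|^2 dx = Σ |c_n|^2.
Σ |c_n|^2 = 29/2

Expand |f|^2 and use orthogonality of {sin(nx), cos(mx)} on [-π, π]:
  ∫_{-π}^{π} sin(nx)^2 dx = π, ∫ cos(mx)^2 dx = π, and cross terms integrate to 0.
So ∫_{-π}^{π} f(x)^2 dx = 2^2 · π + 5^2 · π = (4 + 25)π.
Divide by 2π: (4 + 25)/2 = 29/2.
By Parseval, this equals Σ |c_n|^2.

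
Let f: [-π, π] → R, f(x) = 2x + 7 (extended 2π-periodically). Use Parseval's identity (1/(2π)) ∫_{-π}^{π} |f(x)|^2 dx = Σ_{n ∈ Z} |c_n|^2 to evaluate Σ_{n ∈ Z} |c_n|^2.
Σ |c_n|^2 = 4π^2/3 + 49

Expand and integrate term by term over [-π, π]:
  ∫ (2x)^2 dx = 4·(2π^3/3); ∫ 2·2·(7)·x dx = 0 (odd integrand); ∫ 7^2 dx = 49·2π.
So (1/(2π)) ∫_{-π}^{π} (2x + 7)^2 dx = 4π^2/3 + 49 = 4π^2/3 + 49.
Parseval ⇒ Σ |c_n|^2 = 4π^2/3 + 49.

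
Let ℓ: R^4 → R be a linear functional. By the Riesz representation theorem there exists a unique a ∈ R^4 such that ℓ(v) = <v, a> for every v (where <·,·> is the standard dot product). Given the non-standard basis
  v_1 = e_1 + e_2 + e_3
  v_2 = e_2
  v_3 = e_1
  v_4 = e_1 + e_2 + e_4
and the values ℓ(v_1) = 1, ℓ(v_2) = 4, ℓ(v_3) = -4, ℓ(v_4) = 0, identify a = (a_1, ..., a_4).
a = (-4, 4, 1, 0)

Write a = (a_1, ..., a_4) in the standard basis. For each basis vector v_i, ℓ(v_i) = <v_i, a> is a linear equation in the a_j's. Collect the n equations into a matrix system V a = ℓ, where row i of V is v_i (expressed in the standard basis). Since V is invertible (lower-triangular with 1s on the diagonal, up to permutation), solve by back-substitution:
  V =
[[1, 1, 1, 0],
 [0, 1, 0, 0],
 [1, 0, 0, 0],
 [1, 1, 0, 1]]
  V a = (1, 4, -4, 0)
Solving gives a = (-4, 4, 1, 0).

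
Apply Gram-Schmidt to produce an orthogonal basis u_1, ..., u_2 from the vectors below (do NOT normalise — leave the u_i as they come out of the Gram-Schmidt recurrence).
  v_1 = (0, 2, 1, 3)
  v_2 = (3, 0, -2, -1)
Orthogonal basis:
  u_1 = (0, 2, 1, 3)
  u_2 = (3, 5/7, -23/14, 1/14)

Apply the Gram-Schmidt recurrence
  u_1 = v_1
  u_i = v_i − Σ_{j<i} ((v_i · u_j) / (u_j · u_j)) · u_j.

Step by step this gives:
  u_1 = (0, 2, 1, 3)
  u_2 = (3, 5/7, -23/14, 1/14)

Orthogonality check:
  u_2 · u_1 = 0 (should be 0)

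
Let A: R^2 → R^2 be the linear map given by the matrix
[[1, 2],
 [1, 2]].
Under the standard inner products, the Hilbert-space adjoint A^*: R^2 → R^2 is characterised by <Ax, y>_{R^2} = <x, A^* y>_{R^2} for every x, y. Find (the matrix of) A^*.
A^* = A^T =
[[1, 1],
 [2, 2]]

For real matrices with standard dot products, the defining identity <Ax, y> = <x, A^* y> gives (Ax)^T y = x^T (A^*) y, i.e. x^T A^T y = x^T (A^*) y. Since this holds for all x, y, we must have A^* = A^T. Therefore
A^* =
[[1, 1],
 [2, 2]].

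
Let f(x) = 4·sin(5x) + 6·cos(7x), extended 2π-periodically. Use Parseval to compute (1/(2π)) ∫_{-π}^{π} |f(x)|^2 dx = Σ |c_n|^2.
Σ |c_n|^2 = 26

Expand |f|^2 and use orthogonality of {sin(nx), cos(mx)} on [-π, π]:
  ∫_{-π}^{π} sin(nx)^2 dx = π, ∫ cos(mx)^2 dx = π, and cross terms integrate to 0.
So ∫_{-π}^{π} f(x)^2 dx = 4^2 · π + 6^2 · π = (16 + 36)π.
Divide by 2π: (16 + 36)/2 = 26.
By Parseval, this equals Σ |c_n|^2.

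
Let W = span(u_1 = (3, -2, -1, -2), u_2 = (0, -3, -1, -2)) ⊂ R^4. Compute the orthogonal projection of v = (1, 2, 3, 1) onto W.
proj_W(v) = (111/131, 322/131, 95/131, 190/131)

Set up U = [u_1 | ... | u_2] ∈ R^(4×2). The projector onto W = col(U) is P = U (U^T U)^(-1) U^T.
Compute U^T U =
  [18, 11]
  [11, 14],
and U^T v = (-6, -11).
Solve U^T U · c = U^T v for the coefficients: c = (37/131, -132/131). The projection is proj_W(v) = U c.
Check: (v - proj_W(v)) · u_1 = 0  (should be 0).
Check: (v - proj_W(v)) · u_2 = 0  (should be 0).
Result: proj_W(v) = (111/131, 322/131, 95/131, 190/131).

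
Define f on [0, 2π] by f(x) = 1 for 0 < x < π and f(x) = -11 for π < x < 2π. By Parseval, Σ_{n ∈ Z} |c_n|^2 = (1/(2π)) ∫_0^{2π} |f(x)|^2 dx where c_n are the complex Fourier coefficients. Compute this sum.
Σ |c_n|^2 = 61

Parseval equates the L^2 energy of f (normalised by 1/(2π)) with the ℓ^2 sum of its Fourier coefficients: (1/(2π)) ∫_0^{2π} |f|^2 = Σ |c_n|^2.
Compute the left side: (1/(2π)) [∫_0^π 1^2 dx + ∫_π^{2π} (-11)^2 dx] = (1/(2π)) · (1π + 121π) = (1 + 121)/2 = 61.
So Σ_{n ∈ Z} |c_n|^2 = 61.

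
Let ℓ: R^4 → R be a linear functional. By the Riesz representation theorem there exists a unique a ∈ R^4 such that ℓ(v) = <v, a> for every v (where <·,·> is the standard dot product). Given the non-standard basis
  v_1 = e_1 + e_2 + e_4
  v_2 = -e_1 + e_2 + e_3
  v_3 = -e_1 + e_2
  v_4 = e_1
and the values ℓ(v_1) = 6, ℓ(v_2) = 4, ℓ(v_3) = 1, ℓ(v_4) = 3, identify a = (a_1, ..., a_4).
a = (3, 4, 3, -1)

Write a = (a_1, ..., a_4) in the standard basis. For each basis vector v_i, ℓ(v_i) = <v_i, a> is a linear equation in the a_j's. Collect the n equations into a matrix system V a = ℓ, where row i of V is v_i (expressed in the standard basis). Since V is invertible (lower-triangular with 1s on the diagonal, up to permutation), solve by back-substitution:
  V =
[[1, 1, 0, 1],
 [-1, 1, 1, 0],
 [-1, 1, 0, 0],
 [1, 0, 0, 0]]
  V a = (6, 4, 1, 3)
Solving gives a = (3, 4, 3, -1).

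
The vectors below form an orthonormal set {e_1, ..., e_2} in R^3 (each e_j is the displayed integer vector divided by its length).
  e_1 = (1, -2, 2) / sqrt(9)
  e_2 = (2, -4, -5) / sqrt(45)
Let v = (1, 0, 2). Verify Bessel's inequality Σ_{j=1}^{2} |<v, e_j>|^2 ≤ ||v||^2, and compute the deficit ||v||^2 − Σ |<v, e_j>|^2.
Σ |<v, e_j>|^2 = 21/5; ||v||^2 = 5; deficit = 4/5

Write each e_j = u_j / sqrt(<u_j, u_j>) where u_j is the displayed integer vector. Then <v, e_j> = <v, u_j> / sqrt(<u_j, u_j>), so |<v, e_j>|^2 = <v, u_j>^2 / <u_j, u_j>.
Coefficients: <v, e_1> = 5/sqrt(9), <v, e_2> = -8/sqrt(45).
Square and sum: Σ |<v, e_j>|^2 = 21/5.
Compute ||v||^2 = v·v = 5.
Deficit = 5 − 21/5 = 4/5 ≥ 0, confirming Bessel's inequality. (The deficit equals ||v − Σ <v,e_j> e_j||^2, the squared distance from v to span{e_j}.)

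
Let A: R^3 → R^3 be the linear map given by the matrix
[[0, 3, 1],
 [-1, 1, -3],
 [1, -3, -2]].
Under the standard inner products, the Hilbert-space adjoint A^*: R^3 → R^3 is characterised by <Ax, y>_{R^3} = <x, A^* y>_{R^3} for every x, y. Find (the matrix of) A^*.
A^* = A^T =
[[0, -1, 1],
 [3, 1, -3],
 [1, -3, -2]]

For real matrices with standard dot products, the defining identity <Ax, y> = <x, A^* y> gives (Ax)^T y = x^T (A^*) y, i.e. x^T A^T y = x^T (A^*) y. Since this holds for all x, y, we must have A^* = A^T. Therefore
A^* =
[[0, -1, 1],
 [3, 1, -3],
 [1, -3, -2]].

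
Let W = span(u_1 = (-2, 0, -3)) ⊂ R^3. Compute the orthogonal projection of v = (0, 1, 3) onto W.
proj_W(v) = (18/13, 0, 27/13)

Set up U = [u_1 | ... | u_1] ∈ R^(3×1). The projector onto W = col(U) is P = U (U^T U)^(-1) U^T.
Compute U^T U =
  [13],
and U^T v = (-9).
Solve U^T U · c = U^T v for the coefficients: c = (-9/13). The projection is proj_W(v) = U c.
Check: (v - proj_W(v)) · u_1 = 0  (should be 0).
Result: proj_W(v) = (18/13, 0, 27/13).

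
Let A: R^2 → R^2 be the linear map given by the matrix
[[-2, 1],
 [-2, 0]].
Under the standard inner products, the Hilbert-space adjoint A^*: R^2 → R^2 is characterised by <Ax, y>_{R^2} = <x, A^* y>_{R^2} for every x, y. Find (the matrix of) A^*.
A^* = A^T =
[[-2, -2],
 [1, 0]]

For real matrices with standard dot products, the defining identity <Ax, y> = <x, A^* y> gives (Ax)^T y = x^T (A^*) y, i.e. x^T A^T y = x^T (A^*) y. Since this holds for all x, y, we must have A^* = A^T. Therefore
A^* =
[[-2, -2],
 [1, 0]].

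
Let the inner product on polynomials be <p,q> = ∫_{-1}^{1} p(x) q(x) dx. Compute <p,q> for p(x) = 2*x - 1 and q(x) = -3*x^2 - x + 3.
<p,q> = -16/3

Expand the product: p(x)·q(x) = -6*x^3 + x^2 + 7*x - 3.
∫_{-1}^{1} of each monomial x^k gives [2/(k+1) if k even, 0 if k odd]. Integrating term-by-term (or equivalently evaluating the antiderivative F(x) = -3*x^4/2 + x^3/3 + 7*x^2/2 - 3*x at the endpoints):
  F(1) − F(−1) = -2/3 − (14/3) = -16/3.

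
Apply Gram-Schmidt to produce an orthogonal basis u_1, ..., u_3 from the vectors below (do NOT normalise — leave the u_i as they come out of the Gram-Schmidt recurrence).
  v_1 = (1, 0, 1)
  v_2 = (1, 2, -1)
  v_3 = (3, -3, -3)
Orthogonal basis:
  u_1 = (1, 0, 1)
  u_2 = (1, 2, -1)
  u_3 = (3, -3, -3)

Apply the Gram-Schmidt recurrence
  u_1 = v_1
  u_i = v_i − Σ_{j<i} ((v_i · u_j) / (u_j · u_j)) · u_j.

Step by step this gives:
  u_1 = (1, 0, 1)
  u_2 = (1, 2, -1)
  u_3 = (3, -3, -3)

Orthogonality check:
  u_2 · u_1 = 0 (should be 0)
  u_3 · u_1 = 0 (should be 0)
  u_3 · u_2 = 0 (should be 0)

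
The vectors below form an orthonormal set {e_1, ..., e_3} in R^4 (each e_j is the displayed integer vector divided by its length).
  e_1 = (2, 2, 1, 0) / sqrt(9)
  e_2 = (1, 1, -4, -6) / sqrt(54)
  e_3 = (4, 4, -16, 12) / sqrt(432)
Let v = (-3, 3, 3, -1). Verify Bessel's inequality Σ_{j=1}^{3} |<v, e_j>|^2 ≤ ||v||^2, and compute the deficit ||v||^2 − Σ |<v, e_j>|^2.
Σ |<v, e_j>|^2 = 10; ||v||^2 = 28; deficit = 18

Write each e_j = u_j / sqrt(<u_j, u_j>) where u_j is the displayed integer vector. Then <v, e_j> = <v, u_j> / sqrt(<u_j, u_j>), so |<v, e_j>|^2 = <v, u_j>^2 / <u_j, u_j>.
Coefficients: <v, e_1> = 3/sqrt(9), <v, e_2> = -6/sqrt(54), <v, e_3> = -60/sqrt(432).
Square and sum: Σ |<v, e_j>|^2 = 10.
Compute ||v||^2 = v·v = 28.
Deficit = 28 − 10 = 18 ≥ 0, confirming Bessel's inequality. (The deficit equals ||v − Σ <v,e_j> e_j||^2, the squared distance from v to span{e_j}.)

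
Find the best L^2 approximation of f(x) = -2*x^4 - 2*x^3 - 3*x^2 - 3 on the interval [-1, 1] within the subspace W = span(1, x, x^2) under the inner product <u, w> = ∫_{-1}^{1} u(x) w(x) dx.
g(x) = -33*x^2/7 - 6*x/5 - 99/35

The best approximation g ∈ W is the orthogonal projection of f onto W. Writing g = a_0 + a_1 x + a_2 x^2, the coefficients solve the normal equations G · a = b where
  G_{ij} = <φ_i, φ_j> and b_i = <f, φ_i>, with φ_0 = 1, φ_1 = x, φ_2 = x^2.
G =
  [2, 0, 2/3]
  [0, 2/3, 0]
  [2/3, 0, 2/5],
b = (-44/5, -4/5, -132/35).
Solving gives a_0 = -99/35, a_1 = -6/5, a_2 = -33/7, so
  g(x) = -33*x^2/7 - 6*x/5 - 99/35.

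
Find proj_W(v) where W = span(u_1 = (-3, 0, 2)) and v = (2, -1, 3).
proj_W(v) = (0, 0, 0)

Set up U = [u_1 | ... | u_1] ∈ R^(3×1). The projector onto W = col(U) is P = U (U^T U)^(-1) U^T.
Compute U^T U =
  [13],
and U^T v = (0).
Solve U^T U · c = U^T v for the coefficients: c = (0). The projection is proj_W(v) = U c.
Check: (v - proj_W(v)) · u_1 = 0  (should be 0).
Result: proj_W(v) = (0, 0, 0).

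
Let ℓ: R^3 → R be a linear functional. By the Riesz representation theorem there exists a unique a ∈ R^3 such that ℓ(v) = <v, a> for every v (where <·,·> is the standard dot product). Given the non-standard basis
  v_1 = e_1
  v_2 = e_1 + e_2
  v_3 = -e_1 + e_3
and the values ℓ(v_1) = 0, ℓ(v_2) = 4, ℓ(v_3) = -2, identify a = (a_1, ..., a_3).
a = (0, 4, -2)

Write a = (a_1, ..., a_3) in the standard basis. For each basis vector v_i, ℓ(v_i) = <v_i, a> is a linear equation in the a_j's. Collect the n equations into a matrix system V a = ℓ, where row i of V is v_i (expressed in the standard basis). Since V is invertible (lower-triangular with 1s on the diagonal, up to permutation), solve by back-substitution:
  V =
[[1, 0, 0],
 [1, 1, 0],
 [-1, 0, 1]]
  V a = (0, 4, -2)
Solving gives a = (0, 4, -2).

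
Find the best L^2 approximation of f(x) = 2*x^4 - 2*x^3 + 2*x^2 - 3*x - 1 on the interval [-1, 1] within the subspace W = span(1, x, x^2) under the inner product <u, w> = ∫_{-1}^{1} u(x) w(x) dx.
g(x) = 26*x^2/7 - 21*x/5 - 41/35

The best approximation g ∈ W is the orthogonal projection of f onto W. Writing g = a_0 + a_1 x + a_2 x^2, the coefficients solve the normal equations G · a = b where
  G_{ij} = <φ_i, φ_j> and b_i = <f, φ_i>, with φ_0 = 1, φ_1 = x, φ_2 = x^2.
G =
  [2, 0, 2/3]
  [0, 2/3, 0]
  [2/3, 0, 2/5],
b = (2/15, -14/5, 74/105).
Solving gives a_0 = -41/35, a_1 = -21/5, a_2 = 26/7, so
  g(x) = 26*x^2/7 - 21*x/5 - 41/35.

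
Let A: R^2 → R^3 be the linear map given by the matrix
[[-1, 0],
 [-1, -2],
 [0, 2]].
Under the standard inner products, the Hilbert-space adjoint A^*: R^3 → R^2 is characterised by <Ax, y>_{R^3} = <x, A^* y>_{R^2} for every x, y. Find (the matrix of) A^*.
A^* = A^T =
[[-1, -1, 0],
 [0, -2, 2]]

For real matrices with standard dot products, the defining identity <Ax, y> = <x, A^* y> gives (Ax)^T y = x^T (A^*) y, i.e. x^T A^T y = x^T (A^*) y. Since this holds for all x, y, we must have A^* = A^T. Therefore
A^* =
[[-1, -1, 0],
 [0, -2, 2]].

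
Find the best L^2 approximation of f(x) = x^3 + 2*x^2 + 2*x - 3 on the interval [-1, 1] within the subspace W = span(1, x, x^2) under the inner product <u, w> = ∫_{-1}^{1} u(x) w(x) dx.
g(x) = 2*x^2 + 13*x/5 - 3

The best approximation g ∈ W is the orthogonal projection of f onto W. Writing g = a_0 + a_1 x + a_2 x^2, the coefficients solve the normal equations G · a = b where
  G_{ij} = <φ_i, φ_j> and b_i = <f, φ_i>, with φ_0 = 1, φ_1 = x, φ_2 = x^2.
G =
  [2, 0, 2/3]
  [0, 2/3, 0]
  [2/3, 0, 2/5],
b = (-14/3, 26/15, -6/5).
Solving gives a_0 = -3, a_1 = 13/5, a_2 = 2, so
  g(x) = 2*x^2 + 13*x/5 - 3.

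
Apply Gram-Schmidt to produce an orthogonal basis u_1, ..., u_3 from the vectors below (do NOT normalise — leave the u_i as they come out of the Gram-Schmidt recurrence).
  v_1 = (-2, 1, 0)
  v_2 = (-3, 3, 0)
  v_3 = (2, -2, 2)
Orthogonal basis:
  u_1 = (-2, 1, 0)
  u_2 = (3/5, 6/5, 0)
  u_3 = (0, 0, 2)

Apply the Gram-Schmidt recurrence
  u_1 = v_1
  u_i = v_i − Σ_{j<i} ((v_i · u_j) / (u_j · u_j)) · u_j.

Step by step this gives:
  u_1 = (-2, 1, 0)
  u_2 = (3/5, 6/5, 0)
  u_3 = (0, 0, 2)

Orthogonality check:
  u_2 · u_1 = 0 (should be 0)
  u_3 · u_1 = 0 (should be 0)
  u_3 · u_2 = 0 (should be 0)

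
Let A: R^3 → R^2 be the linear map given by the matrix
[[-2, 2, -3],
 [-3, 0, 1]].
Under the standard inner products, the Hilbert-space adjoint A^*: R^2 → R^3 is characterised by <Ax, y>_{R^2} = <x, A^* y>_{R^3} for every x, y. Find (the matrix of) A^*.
A^* = A^T =
[[-2, -3],
 [2, 0],
 [-3, 1]]

For real matrices with standard dot products, the defining identity <Ax, y> = <x, A^* y> gives (Ax)^T y = x^T (A^*) y, i.e. x^T A^T y = x^T (A^*) y. Since this holds for all x, y, we must have A^* = A^T. Therefore
A^* =
[[-2, -3],
 [2, 0],
 [-3, 1]].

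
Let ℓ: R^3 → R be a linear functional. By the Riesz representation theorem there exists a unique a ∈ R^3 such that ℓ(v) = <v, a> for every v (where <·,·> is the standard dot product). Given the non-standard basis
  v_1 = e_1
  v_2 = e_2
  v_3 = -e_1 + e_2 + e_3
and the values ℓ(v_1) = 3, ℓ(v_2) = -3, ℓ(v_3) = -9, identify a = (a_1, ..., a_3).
a = (3, -3, -3)

Write a = (a_1, ..., a_3) in the standard basis. For each basis vector v_i, ℓ(v_i) = <v_i, a> is a linear equation in the a_j's. Collect the n equations into a matrix system V a = ℓ, where row i of V is v_i (expressed in the standard basis). Since V is invertible (lower-triangular with 1s on the diagonal, up to permutation), solve by back-substitution:
  V =
[[1, 0, 0],
 [0, 1, 0],
 [-1, 1, 1]]
  V a = (3, -3, -9)
Solving gives a = (3, -3, -3).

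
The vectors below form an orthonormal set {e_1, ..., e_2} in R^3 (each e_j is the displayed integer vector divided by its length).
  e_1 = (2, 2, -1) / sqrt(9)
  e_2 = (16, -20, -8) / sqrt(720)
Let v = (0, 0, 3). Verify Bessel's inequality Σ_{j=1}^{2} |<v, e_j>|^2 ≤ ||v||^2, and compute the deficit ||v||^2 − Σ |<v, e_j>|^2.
Σ |<v, e_j>|^2 = 9/5; ||v||^2 = 9; deficit = 36/5

Write each e_j = u_j / sqrt(<u_j, u_j>) where u_j is the displayed integer vector. Then <v, e_j> = <v, u_j> / sqrt(<u_j, u_j>), so |<v, e_j>|^2 = <v, u_j>^2 / <u_j, u_j>.
Coefficients: <v, e_1> = -3/sqrt(9), <v, e_2> = -24/sqrt(720).
Square and sum: Σ |<v, e_j>|^2 = 9/5.
Compute ||v||^2 = v·v = 9.
Deficit = 9 − 9/5 = 36/5 ≥ 0, confirming Bessel's inequality. (The deficit equals ||v − Σ <v,e_j> e_j||^2, the squared distance from v to span{e_j}.)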